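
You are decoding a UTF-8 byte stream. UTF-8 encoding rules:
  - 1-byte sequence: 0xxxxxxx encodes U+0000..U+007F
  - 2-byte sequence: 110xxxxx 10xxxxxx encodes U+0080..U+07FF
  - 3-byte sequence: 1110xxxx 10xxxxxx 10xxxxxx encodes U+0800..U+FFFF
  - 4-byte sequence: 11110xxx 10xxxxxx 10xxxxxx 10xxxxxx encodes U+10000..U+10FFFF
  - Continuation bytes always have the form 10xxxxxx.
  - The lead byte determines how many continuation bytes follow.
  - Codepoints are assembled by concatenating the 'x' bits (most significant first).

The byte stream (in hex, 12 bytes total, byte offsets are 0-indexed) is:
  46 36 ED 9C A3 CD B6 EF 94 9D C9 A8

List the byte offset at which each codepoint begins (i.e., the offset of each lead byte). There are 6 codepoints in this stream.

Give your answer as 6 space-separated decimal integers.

Byte[0]=46: 1-byte ASCII. cp=U+0046
Byte[1]=36: 1-byte ASCII. cp=U+0036
Byte[2]=ED: 3-byte lead, need 2 cont bytes. acc=0xD
Byte[3]=9C: continuation. acc=(acc<<6)|0x1C=0x35C
Byte[4]=A3: continuation. acc=(acc<<6)|0x23=0xD723
Completed: cp=U+D723 (starts at byte 2)
Byte[5]=CD: 2-byte lead, need 1 cont bytes. acc=0xD
Byte[6]=B6: continuation. acc=(acc<<6)|0x36=0x376
Completed: cp=U+0376 (starts at byte 5)
Byte[7]=EF: 3-byte lead, need 2 cont bytes. acc=0xF
Byte[8]=94: continuation. acc=(acc<<6)|0x14=0x3D4
Byte[9]=9D: continuation. acc=(acc<<6)|0x1D=0xF51D
Completed: cp=U+F51D (starts at byte 7)
Byte[10]=C9: 2-byte lead, need 1 cont bytes. acc=0x9
Byte[11]=A8: continuation. acc=(acc<<6)|0x28=0x268
Completed: cp=U+0268 (starts at byte 10)

Answer: 0 1 2 5 7 10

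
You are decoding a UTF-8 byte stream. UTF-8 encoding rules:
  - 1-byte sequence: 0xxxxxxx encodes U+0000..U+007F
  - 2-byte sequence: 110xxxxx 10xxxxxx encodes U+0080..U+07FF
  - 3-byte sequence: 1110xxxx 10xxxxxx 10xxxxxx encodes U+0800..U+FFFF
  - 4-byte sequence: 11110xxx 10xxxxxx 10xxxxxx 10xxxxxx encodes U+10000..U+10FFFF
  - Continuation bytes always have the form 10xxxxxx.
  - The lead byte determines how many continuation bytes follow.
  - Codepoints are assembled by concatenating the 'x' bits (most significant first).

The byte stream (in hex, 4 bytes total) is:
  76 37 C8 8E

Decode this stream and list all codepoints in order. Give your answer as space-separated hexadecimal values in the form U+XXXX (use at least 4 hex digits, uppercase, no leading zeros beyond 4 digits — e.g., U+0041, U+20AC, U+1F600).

Byte[0]=76: 1-byte ASCII. cp=U+0076
Byte[1]=37: 1-byte ASCII. cp=U+0037
Byte[2]=C8: 2-byte lead, need 1 cont bytes. acc=0x8
Byte[3]=8E: continuation. acc=(acc<<6)|0x0E=0x20E
Completed: cp=U+020E (starts at byte 2)

Answer: U+0076 U+0037 U+020E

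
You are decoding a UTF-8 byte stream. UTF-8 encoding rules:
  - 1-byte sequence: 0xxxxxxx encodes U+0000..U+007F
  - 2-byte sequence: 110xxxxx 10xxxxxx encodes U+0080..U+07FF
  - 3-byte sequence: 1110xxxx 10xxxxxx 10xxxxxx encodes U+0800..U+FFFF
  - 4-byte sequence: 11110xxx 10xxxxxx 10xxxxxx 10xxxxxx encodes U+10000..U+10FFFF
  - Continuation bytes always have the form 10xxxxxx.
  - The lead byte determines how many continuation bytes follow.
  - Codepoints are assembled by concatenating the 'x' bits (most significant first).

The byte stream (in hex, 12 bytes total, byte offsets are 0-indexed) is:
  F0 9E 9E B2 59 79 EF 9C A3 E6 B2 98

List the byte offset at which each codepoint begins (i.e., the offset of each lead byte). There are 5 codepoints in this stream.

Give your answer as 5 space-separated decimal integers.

Answer: 0 4 5 6 9

Derivation:
Byte[0]=F0: 4-byte lead, need 3 cont bytes. acc=0x0
Byte[1]=9E: continuation. acc=(acc<<6)|0x1E=0x1E
Byte[2]=9E: continuation. acc=(acc<<6)|0x1E=0x79E
Byte[3]=B2: continuation. acc=(acc<<6)|0x32=0x1E7B2
Completed: cp=U+1E7B2 (starts at byte 0)
Byte[4]=59: 1-byte ASCII. cp=U+0059
Byte[5]=79: 1-byte ASCII. cp=U+0079
Byte[6]=EF: 3-byte lead, need 2 cont bytes. acc=0xF
Byte[7]=9C: continuation. acc=(acc<<6)|0x1C=0x3DC
Byte[8]=A3: continuation. acc=(acc<<6)|0x23=0xF723
Completed: cp=U+F723 (starts at byte 6)
Byte[9]=E6: 3-byte lead, need 2 cont bytes. acc=0x6
Byte[10]=B2: continuation. acc=(acc<<6)|0x32=0x1B2
Byte[11]=98: continuation. acc=(acc<<6)|0x18=0x6C98
Completed: cp=U+6C98 (starts at byte 9)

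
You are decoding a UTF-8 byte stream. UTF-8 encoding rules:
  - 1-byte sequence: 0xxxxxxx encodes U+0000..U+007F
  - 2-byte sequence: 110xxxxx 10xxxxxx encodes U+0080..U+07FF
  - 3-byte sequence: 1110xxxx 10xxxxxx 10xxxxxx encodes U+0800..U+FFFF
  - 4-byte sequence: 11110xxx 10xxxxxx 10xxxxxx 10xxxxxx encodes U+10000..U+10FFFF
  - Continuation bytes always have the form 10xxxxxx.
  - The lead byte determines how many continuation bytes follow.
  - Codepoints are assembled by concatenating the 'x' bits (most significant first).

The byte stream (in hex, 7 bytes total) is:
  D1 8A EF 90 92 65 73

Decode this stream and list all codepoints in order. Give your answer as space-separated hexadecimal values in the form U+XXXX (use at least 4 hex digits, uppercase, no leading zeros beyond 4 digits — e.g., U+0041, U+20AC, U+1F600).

Byte[0]=D1: 2-byte lead, need 1 cont bytes. acc=0x11
Byte[1]=8A: continuation. acc=(acc<<6)|0x0A=0x44A
Completed: cp=U+044A (starts at byte 0)
Byte[2]=EF: 3-byte lead, need 2 cont bytes. acc=0xF
Byte[3]=90: continuation. acc=(acc<<6)|0x10=0x3D0
Byte[4]=92: continuation. acc=(acc<<6)|0x12=0xF412
Completed: cp=U+F412 (starts at byte 2)
Byte[5]=65: 1-byte ASCII. cp=U+0065
Byte[6]=73: 1-byte ASCII. cp=U+0073

Answer: U+044A U+F412 U+0065 U+0073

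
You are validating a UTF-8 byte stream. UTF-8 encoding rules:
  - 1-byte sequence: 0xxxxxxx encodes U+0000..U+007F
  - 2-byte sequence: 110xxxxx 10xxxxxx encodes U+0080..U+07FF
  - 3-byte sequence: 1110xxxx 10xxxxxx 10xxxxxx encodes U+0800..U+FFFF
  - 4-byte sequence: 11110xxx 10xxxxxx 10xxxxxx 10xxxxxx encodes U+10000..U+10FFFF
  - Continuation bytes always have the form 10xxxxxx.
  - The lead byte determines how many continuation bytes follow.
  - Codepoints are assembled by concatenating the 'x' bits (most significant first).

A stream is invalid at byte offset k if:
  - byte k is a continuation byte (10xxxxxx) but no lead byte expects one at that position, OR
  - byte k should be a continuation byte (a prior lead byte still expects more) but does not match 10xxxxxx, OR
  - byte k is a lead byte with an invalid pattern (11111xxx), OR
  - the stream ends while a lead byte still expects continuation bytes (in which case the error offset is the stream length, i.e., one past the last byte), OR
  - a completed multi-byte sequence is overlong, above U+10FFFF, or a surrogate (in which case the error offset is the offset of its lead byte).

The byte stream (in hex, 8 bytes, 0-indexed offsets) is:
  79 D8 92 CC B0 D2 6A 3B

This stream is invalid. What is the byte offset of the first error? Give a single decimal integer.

Byte[0]=79: 1-byte ASCII. cp=U+0079
Byte[1]=D8: 2-byte lead, need 1 cont bytes. acc=0x18
Byte[2]=92: continuation. acc=(acc<<6)|0x12=0x612
Completed: cp=U+0612 (starts at byte 1)
Byte[3]=CC: 2-byte lead, need 1 cont bytes. acc=0xC
Byte[4]=B0: continuation. acc=(acc<<6)|0x30=0x330
Completed: cp=U+0330 (starts at byte 3)
Byte[5]=D2: 2-byte lead, need 1 cont bytes. acc=0x12
Byte[6]=6A: expected 10xxxxxx continuation. INVALID

Answer: 6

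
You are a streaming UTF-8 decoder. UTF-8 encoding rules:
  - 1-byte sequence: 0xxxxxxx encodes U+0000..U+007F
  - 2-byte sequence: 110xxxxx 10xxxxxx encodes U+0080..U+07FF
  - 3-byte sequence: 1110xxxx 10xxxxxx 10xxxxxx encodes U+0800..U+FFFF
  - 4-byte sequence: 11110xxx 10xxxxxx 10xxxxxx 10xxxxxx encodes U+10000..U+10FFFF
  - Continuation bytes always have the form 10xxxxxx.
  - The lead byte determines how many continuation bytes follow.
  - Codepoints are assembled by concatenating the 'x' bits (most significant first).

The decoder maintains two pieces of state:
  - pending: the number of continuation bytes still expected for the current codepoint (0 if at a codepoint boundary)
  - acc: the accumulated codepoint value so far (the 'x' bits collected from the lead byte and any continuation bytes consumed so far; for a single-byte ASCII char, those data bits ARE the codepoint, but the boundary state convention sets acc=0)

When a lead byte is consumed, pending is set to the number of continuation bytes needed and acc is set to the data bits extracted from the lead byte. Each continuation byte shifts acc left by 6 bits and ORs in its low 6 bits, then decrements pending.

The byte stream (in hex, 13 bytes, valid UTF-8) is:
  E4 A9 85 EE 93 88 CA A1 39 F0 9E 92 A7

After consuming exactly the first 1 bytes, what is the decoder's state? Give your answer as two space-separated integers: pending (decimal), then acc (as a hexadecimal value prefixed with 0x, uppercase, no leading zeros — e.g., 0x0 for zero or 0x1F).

Answer: 2 0x4

Derivation:
Byte[0]=E4: 3-byte lead. pending=2, acc=0x4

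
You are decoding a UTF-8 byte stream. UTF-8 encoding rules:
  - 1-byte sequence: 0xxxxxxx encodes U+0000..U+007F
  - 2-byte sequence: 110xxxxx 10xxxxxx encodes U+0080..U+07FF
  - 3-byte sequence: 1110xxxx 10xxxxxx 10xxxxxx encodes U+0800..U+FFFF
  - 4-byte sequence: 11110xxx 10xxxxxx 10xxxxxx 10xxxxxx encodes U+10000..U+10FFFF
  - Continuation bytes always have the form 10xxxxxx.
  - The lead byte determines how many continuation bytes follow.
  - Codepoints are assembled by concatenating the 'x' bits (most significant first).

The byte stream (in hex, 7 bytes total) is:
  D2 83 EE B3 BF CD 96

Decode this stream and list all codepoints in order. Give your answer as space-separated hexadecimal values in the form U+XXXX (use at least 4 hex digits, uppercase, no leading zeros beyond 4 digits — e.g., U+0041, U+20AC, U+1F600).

Byte[0]=D2: 2-byte lead, need 1 cont bytes. acc=0x12
Byte[1]=83: continuation. acc=(acc<<6)|0x03=0x483
Completed: cp=U+0483 (starts at byte 0)
Byte[2]=EE: 3-byte lead, need 2 cont bytes. acc=0xE
Byte[3]=B3: continuation. acc=(acc<<6)|0x33=0x3B3
Byte[4]=BF: continuation. acc=(acc<<6)|0x3F=0xECFF
Completed: cp=U+ECFF (starts at byte 2)
Byte[5]=CD: 2-byte lead, need 1 cont bytes. acc=0xD
Byte[6]=96: continuation. acc=(acc<<6)|0x16=0x356
Completed: cp=U+0356 (starts at byte 5)

Answer: U+0483 U+ECFF U+0356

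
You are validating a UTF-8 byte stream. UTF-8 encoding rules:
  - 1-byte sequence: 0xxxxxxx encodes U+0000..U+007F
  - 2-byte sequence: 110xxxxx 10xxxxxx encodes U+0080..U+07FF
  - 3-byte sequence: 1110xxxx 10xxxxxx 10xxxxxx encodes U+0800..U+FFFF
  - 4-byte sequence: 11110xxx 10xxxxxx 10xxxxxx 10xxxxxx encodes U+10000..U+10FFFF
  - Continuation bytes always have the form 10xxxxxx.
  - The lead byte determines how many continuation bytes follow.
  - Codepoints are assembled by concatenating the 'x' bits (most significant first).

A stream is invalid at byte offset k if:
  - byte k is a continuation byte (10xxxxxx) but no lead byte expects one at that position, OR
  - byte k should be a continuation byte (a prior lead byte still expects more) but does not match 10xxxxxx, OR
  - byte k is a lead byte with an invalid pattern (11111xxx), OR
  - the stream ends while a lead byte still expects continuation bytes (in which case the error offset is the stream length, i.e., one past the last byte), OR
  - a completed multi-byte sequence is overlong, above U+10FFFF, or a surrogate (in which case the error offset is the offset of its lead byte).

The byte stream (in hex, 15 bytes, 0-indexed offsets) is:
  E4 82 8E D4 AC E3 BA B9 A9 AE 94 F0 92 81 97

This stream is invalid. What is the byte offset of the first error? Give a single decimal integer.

Byte[0]=E4: 3-byte lead, need 2 cont bytes. acc=0x4
Byte[1]=82: continuation. acc=(acc<<6)|0x02=0x102
Byte[2]=8E: continuation. acc=(acc<<6)|0x0E=0x408E
Completed: cp=U+408E (starts at byte 0)
Byte[3]=D4: 2-byte lead, need 1 cont bytes. acc=0x14
Byte[4]=AC: continuation. acc=(acc<<6)|0x2C=0x52C
Completed: cp=U+052C (starts at byte 3)
Byte[5]=E3: 3-byte lead, need 2 cont bytes. acc=0x3
Byte[6]=BA: continuation. acc=(acc<<6)|0x3A=0xFA
Byte[7]=B9: continuation. acc=(acc<<6)|0x39=0x3EB9
Completed: cp=U+3EB9 (starts at byte 5)
Byte[8]=A9: INVALID lead byte (not 0xxx/110x/1110/11110)

Answer: 8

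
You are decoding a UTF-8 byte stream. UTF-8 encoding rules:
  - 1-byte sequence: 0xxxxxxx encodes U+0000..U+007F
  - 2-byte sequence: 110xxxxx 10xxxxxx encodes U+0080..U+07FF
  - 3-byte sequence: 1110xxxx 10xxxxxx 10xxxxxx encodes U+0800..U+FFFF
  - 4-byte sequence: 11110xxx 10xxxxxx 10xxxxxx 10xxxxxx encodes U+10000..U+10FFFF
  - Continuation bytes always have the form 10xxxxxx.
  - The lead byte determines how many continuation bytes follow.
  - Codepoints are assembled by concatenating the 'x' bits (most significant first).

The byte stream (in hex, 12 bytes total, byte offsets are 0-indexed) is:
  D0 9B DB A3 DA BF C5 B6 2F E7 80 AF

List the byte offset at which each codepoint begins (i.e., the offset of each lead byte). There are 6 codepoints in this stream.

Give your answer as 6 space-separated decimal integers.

Answer: 0 2 4 6 8 9

Derivation:
Byte[0]=D0: 2-byte lead, need 1 cont bytes. acc=0x10
Byte[1]=9B: continuation. acc=(acc<<6)|0x1B=0x41B
Completed: cp=U+041B (starts at byte 0)
Byte[2]=DB: 2-byte lead, need 1 cont bytes. acc=0x1B
Byte[3]=A3: continuation. acc=(acc<<6)|0x23=0x6E3
Completed: cp=U+06E3 (starts at byte 2)
Byte[4]=DA: 2-byte lead, need 1 cont bytes. acc=0x1A
Byte[5]=BF: continuation. acc=(acc<<6)|0x3F=0x6BF
Completed: cp=U+06BF (starts at byte 4)
Byte[6]=C5: 2-byte lead, need 1 cont bytes. acc=0x5
Byte[7]=B6: continuation. acc=(acc<<6)|0x36=0x176
Completed: cp=U+0176 (starts at byte 6)
Byte[8]=2F: 1-byte ASCII. cp=U+002F
Byte[9]=E7: 3-byte lead, need 2 cont bytes. acc=0x7
Byte[10]=80: continuation. acc=(acc<<6)|0x00=0x1C0
Byte[11]=AF: continuation. acc=(acc<<6)|0x2F=0x702F
Completed: cp=U+702F (starts at byte 9)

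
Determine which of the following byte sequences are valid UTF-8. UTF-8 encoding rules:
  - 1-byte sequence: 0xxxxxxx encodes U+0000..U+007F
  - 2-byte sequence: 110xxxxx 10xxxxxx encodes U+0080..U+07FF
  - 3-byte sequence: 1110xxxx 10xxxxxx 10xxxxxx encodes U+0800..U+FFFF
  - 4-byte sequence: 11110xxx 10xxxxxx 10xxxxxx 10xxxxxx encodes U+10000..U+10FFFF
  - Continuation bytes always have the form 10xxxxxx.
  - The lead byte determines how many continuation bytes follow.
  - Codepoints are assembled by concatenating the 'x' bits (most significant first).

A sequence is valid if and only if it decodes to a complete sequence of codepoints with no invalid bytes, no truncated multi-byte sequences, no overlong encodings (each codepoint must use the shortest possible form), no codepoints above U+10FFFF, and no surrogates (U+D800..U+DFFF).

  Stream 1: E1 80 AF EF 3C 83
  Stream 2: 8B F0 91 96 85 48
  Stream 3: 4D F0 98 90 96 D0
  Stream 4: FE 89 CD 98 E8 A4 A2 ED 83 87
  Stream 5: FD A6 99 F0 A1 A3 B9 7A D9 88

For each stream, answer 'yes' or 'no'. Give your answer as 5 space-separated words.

Answer: no no no no no

Derivation:
Stream 1: error at byte offset 4. INVALID
Stream 2: error at byte offset 0. INVALID
Stream 3: error at byte offset 6. INVALID
Stream 4: error at byte offset 0. INVALID
Stream 5: error at byte offset 0. INVALID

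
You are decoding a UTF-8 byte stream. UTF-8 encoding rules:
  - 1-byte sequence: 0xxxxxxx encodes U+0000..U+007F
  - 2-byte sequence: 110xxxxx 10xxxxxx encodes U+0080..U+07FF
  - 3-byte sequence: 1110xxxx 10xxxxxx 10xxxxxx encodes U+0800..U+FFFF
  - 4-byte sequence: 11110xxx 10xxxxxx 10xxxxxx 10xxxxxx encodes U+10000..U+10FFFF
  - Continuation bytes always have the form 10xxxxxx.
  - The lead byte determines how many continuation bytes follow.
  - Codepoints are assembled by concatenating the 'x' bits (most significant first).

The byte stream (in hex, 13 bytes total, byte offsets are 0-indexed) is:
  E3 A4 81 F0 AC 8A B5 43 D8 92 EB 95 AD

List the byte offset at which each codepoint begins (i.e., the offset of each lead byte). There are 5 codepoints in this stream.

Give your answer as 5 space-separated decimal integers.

Byte[0]=E3: 3-byte lead, need 2 cont bytes. acc=0x3
Byte[1]=A4: continuation. acc=(acc<<6)|0x24=0xE4
Byte[2]=81: continuation. acc=(acc<<6)|0x01=0x3901
Completed: cp=U+3901 (starts at byte 0)
Byte[3]=F0: 4-byte lead, need 3 cont bytes. acc=0x0
Byte[4]=AC: continuation. acc=(acc<<6)|0x2C=0x2C
Byte[5]=8A: continuation. acc=(acc<<6)|0x0A=0xB0A
Byte[6]=B5: continuation. acc=(acc<<6)|0x35=0x2C2B5
Completed: cp=U+2C2B5 (starts at byte 3)
Byte[7]=43: 1-byte ASCII. cp=U+0043
Byte[8]=D8: 2-byte lead, need 1 cont bytes. acc=0x18
Byte[9]=92: continuation. acc=(acc<<6)|0x12=0x612
Completed: cp=U+0612 (starts at byte 8)
Byte[10]=EB: 3-byte lead, need 2 cont bytes. acc=0xB
Byte[11]=95: continuation. acc=(acc<<6)|0x15=0x2D5
Byte[12]=AD: continuation. acc=(acc<<6)|0x2D=0xB56D
Completed: cp=U+B56D (starts at byte 10)

Answer: 0 3 7 8 10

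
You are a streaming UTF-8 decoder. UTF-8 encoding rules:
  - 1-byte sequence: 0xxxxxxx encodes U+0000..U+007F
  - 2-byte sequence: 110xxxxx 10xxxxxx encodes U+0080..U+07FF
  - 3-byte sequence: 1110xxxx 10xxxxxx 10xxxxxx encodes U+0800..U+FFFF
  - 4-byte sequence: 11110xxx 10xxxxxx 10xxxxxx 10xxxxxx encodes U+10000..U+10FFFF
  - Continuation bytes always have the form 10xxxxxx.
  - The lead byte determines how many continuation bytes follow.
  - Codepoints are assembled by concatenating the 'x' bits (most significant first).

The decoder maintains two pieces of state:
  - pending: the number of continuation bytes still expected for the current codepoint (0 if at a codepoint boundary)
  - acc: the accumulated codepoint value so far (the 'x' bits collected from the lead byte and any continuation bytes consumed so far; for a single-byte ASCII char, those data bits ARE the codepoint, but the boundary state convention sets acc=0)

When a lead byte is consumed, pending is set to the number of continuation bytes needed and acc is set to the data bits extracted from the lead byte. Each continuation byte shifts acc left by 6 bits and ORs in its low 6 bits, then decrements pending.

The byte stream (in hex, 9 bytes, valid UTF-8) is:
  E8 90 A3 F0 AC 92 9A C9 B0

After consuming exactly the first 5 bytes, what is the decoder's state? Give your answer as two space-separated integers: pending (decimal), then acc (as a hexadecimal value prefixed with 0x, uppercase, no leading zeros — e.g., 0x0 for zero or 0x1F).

Answer: 2 0x2C

Derivation:
Byte[0]=E8: 3-byte lead. pending=2, acc=0x8
Byte[1]=90: continuation. acc=(acc<<6)|0x10=0x210, pending=1
Byte[2]=A3: continuation. acc=(acc<<6)|0x23=0x8423, pending=0
Byte[3]=F0: 4-byte lead. pending=3, acc=0x0
Byte[4]=AC: continuation. acc=(acc<<6)|0x2C=0x2C, pending=2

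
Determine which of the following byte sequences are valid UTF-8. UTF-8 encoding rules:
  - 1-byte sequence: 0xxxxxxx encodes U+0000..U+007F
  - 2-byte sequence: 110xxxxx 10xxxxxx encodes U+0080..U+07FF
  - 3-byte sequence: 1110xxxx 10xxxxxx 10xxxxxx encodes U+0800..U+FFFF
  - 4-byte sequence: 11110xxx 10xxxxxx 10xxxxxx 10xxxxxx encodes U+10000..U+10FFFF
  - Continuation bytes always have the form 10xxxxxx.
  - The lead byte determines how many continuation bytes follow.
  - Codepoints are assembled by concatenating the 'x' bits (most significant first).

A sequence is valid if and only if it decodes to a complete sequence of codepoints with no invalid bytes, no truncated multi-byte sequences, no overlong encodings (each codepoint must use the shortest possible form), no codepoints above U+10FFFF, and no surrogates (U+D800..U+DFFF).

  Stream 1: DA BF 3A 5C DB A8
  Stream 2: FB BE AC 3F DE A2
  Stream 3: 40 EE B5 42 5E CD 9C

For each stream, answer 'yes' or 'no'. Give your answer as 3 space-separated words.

Stream 1: decodes cleanly. VALID
Stream 2: error at byte offset 0. INVALID
Stream 3: error at byte offset 3. INVALID

Answer: yes no no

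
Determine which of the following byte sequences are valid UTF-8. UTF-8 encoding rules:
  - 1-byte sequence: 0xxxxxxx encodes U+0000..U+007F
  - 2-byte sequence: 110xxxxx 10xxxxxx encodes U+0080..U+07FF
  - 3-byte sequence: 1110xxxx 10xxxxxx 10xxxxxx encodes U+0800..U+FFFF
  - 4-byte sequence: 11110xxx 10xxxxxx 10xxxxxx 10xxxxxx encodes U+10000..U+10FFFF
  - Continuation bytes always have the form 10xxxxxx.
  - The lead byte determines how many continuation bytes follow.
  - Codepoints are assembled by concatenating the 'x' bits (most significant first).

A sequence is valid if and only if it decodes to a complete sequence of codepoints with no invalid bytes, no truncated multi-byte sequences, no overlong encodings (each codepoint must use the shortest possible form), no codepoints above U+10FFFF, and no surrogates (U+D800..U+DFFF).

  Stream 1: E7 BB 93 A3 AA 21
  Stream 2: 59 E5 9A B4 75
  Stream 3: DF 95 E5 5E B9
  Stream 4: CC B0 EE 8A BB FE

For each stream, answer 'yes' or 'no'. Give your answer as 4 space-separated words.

Answer: no yes no no

Derivation:
Stream 1: error at byte offset 3. INVALID
Stream 2: decodes cleanly. VALID
Stream 3: error at byte offset 3. INVALID
Stream 4: error at byte offset 5. INVALID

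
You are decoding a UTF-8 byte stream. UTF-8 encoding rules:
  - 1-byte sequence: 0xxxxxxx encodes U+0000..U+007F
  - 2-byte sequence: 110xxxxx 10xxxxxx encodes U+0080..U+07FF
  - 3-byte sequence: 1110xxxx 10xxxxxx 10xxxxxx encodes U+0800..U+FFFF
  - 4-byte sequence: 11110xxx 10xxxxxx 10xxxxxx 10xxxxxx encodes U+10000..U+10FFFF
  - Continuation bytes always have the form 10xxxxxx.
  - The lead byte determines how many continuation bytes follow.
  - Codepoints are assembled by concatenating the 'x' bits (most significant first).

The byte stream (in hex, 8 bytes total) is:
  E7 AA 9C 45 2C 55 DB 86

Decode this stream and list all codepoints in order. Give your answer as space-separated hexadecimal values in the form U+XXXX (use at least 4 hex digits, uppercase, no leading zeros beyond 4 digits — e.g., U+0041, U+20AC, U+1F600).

Byte[0]=E7: 3-byte lead, need 2 cont bytes. acc=0x7
Byte[1]=AA: continuation. acc=(acc<<6)|0x2A=0x1EA
Byte[2]=9C: continuation. acc=(acc<<6)|0x1C=0x7A9C
Completed: cp=U+7A9C (starts at byte 0)
Byte[3]=45: 1-byte ASCII. cp=U+0045
Byte[4]=2C: 1-byte ASCII. cp=U+002C
Byte[5]=55: 1-byte ASCII. cp=U+0055
Byte[6]=DB: 2-byte lead, need 1 cont bytes. acc=0x1B
Byte[7]=86: continuation. acc=(acc<<6)|0x06=0x6C6
Completed: cp=U+06C6 (starts at byte 6)

Answer: U+7A9C U+0045 U+002C U+0055 U+06C6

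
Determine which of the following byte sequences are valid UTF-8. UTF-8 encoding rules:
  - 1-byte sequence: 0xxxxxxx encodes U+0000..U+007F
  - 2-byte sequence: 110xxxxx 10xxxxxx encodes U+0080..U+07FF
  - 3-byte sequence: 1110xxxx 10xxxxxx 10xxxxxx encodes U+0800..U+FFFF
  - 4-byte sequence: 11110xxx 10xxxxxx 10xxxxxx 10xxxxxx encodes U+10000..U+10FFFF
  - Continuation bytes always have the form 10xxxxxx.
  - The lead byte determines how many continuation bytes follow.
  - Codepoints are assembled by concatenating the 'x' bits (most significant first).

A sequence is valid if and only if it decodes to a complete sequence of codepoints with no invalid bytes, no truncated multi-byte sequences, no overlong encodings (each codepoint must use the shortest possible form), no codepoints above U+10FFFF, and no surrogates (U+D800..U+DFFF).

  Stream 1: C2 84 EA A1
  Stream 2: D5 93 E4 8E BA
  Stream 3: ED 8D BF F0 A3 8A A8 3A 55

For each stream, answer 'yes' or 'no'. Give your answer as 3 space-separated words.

Answer: no yes yes

Derivation:
Stream 1: error at byte offset 4. INVALID
Stream 2: decodes cleanly. VALID
Stream 3: decodes cleanly. VALID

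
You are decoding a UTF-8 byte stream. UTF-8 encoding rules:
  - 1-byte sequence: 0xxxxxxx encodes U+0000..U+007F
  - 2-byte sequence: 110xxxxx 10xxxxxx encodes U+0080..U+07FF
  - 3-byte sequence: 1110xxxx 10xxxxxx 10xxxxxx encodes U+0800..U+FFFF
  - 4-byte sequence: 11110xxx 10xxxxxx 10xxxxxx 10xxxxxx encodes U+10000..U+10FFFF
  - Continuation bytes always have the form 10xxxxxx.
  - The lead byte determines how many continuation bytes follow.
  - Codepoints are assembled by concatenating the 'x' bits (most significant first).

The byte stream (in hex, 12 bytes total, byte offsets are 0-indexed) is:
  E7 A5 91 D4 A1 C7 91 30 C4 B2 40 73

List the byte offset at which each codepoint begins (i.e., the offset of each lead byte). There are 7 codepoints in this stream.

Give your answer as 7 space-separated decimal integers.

Answer: 0 3 5 7 8 10 11

Derivation:
Byte[0]=E7: 3-byte lead, need 2 cont bytes. acc=0x7
Byte[1]=A5: continuation. acc=(acc<<6)|0x25=0x1E5
Byte[2]=91: continuation. acc=(acc<<6)|0x11=0x7951
Completed: cp=U+7951 (starts at byte 0)
Byte[3]=D4: 2-byte lead, need 1 cont bytes. acc=0x14
Byte[4]=A1: continuation. acc=(acc<<6)|0x21=0x521
Completed: cp=U+0521 (starts at byte 3)
Byte[5]=C7: 2-byte lead, need 1 cont bytes. acc=0x7
Byte[6]=91: continuation. acc=(acc<<6)|0x11=0x1D1
Completed: cp=U+01D1 (starts at byte 5)
Byte[7]=30: 1-byte ASCII. cp=U+0030
Byte[8]=C4: 2-byte lead, need 1 cont bytes. acc=0x4
Byte[9]=B2: continuation. acc=(acc<<6)|0x32=0x132
Completed: cp=U+0132 (starts at byte 8)
Byte[10]=40: 1-byte ASCII. cp=U+0040
Byte[11]=73: 1-byte ASCII. cp=U+0073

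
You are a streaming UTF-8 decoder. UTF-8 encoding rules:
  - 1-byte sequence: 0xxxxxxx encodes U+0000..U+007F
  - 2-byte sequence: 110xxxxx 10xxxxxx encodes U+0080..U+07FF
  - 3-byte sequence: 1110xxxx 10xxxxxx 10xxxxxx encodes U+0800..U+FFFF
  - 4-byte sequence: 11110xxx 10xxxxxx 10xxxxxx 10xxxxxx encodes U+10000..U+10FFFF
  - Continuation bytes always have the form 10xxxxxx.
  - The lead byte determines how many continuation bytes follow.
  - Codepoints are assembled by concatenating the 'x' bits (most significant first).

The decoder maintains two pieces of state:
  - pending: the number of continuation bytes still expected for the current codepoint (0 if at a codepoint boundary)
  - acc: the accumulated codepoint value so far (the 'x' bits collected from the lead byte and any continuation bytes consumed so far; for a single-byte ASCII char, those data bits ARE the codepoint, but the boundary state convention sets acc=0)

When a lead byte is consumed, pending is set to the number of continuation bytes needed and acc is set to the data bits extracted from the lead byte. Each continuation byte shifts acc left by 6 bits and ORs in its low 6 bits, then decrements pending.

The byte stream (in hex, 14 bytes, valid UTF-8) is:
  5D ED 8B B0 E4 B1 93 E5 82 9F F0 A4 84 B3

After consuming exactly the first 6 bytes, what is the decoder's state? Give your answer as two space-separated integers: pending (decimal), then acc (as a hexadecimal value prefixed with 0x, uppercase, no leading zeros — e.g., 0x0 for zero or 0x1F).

Byte[0]=5D: 1-byte. pending=0, acc=0x0
Byte[1]=ED: 3-byte lead. pending=2, acc=0xD
Byte[2]=8B: continuation. acc=(acc<<6)|0x0B=0x34B, pending=1
Byte[3]=B0: continuation. acc=(acc<<6)|0x30=0xD2F0, pending=0
Byte[4]=E4: 3-byte lead. pending=2, acc=0x4
Byte[5]=B1: continuation. acc=(acc<<6)|0x31=0x131, pending=1

Answer: 1 0x131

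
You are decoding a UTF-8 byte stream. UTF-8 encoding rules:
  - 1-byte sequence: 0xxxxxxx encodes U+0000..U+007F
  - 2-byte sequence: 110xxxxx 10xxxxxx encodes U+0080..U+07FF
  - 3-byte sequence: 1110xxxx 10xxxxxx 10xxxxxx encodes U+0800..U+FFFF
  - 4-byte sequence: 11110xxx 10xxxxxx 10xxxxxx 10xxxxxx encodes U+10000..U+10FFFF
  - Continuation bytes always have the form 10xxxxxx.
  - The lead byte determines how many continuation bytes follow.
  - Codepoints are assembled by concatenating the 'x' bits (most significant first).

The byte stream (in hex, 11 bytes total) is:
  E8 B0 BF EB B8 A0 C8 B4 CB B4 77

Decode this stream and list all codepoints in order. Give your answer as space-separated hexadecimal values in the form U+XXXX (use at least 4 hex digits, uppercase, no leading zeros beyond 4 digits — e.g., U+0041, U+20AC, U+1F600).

Byte[0]=E8: 3-byte lead, need 2 cont bytes. acc=0x8
Byte[1]=B0: continuation. acc=(acc<<6)|0x30=0x230
Byte[2]=BF: continuation. acc=(acc<<6)|0x3F=0x8C3F
Completed: cp=U+8C3F (starts at byte 0)
Byte[3]=EB: 3-byte lead, need 2 cont bytes. acc=0xB
Byte[4]=B8: continuation. acc=(acc<<6)|0x38=0x2F8
Byte[5]=A0: continuation. acc=(acc<<6)|0x20=0xBE20
Completed: cp=U+BE20 (starts at byte 3)
Byte[6]=C8: 2-byte lead, need 1 cont bytes. acc=0x8
Byte[7]=B4: continuation. acc=(acc<<6)|0x34=0x234
Completed: cp=U+0234 (starts at byte 6)
Byte[8]=CB: 2-byte lead, need 1 cont bytes. acc=0xB
Byte[9]=B4: continuation. acc=(acc<<6)|0x34=0x2F4
Completed: cp=U+02F4 (starts at byte 8)
Byte[10]=77: 1-byte ASCII. cp=U+0077

Answer: U+8C3F U+BE20 U+0234 U+02F4 U+0077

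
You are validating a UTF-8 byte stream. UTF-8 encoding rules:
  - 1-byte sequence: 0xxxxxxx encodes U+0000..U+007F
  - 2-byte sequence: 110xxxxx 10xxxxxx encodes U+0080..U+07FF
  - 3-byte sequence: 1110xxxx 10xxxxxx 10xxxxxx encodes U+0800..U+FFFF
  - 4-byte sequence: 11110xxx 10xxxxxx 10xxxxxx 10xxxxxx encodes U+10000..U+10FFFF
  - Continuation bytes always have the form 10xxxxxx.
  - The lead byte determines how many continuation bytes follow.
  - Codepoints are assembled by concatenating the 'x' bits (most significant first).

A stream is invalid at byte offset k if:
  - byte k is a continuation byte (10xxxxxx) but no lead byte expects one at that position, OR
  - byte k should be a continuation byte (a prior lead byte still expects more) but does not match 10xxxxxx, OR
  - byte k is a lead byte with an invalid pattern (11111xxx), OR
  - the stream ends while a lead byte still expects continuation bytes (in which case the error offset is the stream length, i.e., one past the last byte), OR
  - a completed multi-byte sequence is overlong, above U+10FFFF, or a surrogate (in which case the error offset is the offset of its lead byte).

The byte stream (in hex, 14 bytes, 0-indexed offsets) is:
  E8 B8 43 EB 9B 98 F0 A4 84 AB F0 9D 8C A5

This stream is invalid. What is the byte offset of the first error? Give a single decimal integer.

Byte[0]=E8: 3-byte lead, need 2 cont bytes. acc=0x8
Byte[1]=B8: continuation. acc=(acc<<6)|0x38=0x238
Byte[2]=43: expected 10xxxxxx continuation. INVALID

Answer: 2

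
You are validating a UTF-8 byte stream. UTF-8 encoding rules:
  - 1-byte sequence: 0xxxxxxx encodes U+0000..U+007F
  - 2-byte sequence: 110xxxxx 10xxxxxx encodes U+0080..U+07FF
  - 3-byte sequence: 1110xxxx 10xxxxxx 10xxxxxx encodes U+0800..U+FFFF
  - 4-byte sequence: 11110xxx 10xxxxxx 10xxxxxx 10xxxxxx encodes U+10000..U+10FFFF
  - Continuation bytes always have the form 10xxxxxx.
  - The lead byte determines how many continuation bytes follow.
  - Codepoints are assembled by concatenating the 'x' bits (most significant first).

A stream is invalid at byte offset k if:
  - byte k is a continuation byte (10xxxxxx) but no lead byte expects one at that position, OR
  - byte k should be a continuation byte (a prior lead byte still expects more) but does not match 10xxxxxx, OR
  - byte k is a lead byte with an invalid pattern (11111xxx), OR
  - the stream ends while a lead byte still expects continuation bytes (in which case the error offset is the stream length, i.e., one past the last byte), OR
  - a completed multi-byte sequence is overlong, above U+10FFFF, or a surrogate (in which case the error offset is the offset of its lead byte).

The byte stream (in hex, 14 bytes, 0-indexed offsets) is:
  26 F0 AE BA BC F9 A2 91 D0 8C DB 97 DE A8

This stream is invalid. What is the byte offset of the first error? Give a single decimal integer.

Byte[0]=26: 1-byte ASCII. cp=U+0026
Byte[1]=F0: 4-byte lead, need 3 cont bytes. acc=0x0
Byte[2]=AE: continuation. acc=(acc<<6)|0x2E=0x2E
Byte[3]=BA: continuation. acc=(acc<<6)|0x3A=0xBBA
Byte[4]=BC: continuation. acc=(acc<<6)|0x3C=0x2EEBC
Completed: cp=U+2EEBC (starts at byte 1)
Byte[5]=F9: INVALID lead byte (not 0xxx/110x/1110/11110)

Answer: 5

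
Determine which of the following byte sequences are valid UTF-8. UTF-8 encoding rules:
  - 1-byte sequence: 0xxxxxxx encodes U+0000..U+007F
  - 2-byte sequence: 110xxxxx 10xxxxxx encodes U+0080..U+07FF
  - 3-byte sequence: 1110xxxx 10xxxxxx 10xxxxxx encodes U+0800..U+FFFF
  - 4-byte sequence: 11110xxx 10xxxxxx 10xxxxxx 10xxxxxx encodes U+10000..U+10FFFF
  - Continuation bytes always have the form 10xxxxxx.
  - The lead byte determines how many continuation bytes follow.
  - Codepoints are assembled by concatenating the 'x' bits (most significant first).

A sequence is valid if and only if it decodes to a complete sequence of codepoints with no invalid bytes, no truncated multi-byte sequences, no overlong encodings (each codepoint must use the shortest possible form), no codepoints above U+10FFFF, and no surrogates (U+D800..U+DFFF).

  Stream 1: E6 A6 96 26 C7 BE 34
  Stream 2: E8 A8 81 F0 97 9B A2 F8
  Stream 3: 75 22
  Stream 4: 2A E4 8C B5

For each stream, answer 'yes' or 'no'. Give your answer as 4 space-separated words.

Stream 1: decodes cleanly. VALID
Stream 2: error at byte offset 7. INVALID
Stream 3: decodes cleanly. VALID
Stream 4: decodes cleanly. VALID

Answer: yes no yes yes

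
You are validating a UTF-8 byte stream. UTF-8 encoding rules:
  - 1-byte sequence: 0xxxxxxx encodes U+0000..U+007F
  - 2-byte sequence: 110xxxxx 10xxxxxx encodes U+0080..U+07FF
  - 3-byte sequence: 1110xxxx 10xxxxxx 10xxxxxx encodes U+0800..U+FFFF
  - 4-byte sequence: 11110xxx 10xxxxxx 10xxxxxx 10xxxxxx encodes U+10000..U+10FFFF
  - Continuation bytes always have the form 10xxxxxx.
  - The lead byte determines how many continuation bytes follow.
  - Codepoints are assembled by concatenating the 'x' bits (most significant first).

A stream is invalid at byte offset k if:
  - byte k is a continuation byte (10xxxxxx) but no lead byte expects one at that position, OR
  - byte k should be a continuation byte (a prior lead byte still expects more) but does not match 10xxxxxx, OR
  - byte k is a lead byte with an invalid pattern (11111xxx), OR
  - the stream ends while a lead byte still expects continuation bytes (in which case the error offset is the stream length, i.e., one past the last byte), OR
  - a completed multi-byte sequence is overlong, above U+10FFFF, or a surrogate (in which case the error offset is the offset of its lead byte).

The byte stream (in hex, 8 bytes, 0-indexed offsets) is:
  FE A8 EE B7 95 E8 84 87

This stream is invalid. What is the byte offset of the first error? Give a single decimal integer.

Byte[0]=FE: INVALID lead byte (not 0xxx/110x/1110/11110)

Answer: 0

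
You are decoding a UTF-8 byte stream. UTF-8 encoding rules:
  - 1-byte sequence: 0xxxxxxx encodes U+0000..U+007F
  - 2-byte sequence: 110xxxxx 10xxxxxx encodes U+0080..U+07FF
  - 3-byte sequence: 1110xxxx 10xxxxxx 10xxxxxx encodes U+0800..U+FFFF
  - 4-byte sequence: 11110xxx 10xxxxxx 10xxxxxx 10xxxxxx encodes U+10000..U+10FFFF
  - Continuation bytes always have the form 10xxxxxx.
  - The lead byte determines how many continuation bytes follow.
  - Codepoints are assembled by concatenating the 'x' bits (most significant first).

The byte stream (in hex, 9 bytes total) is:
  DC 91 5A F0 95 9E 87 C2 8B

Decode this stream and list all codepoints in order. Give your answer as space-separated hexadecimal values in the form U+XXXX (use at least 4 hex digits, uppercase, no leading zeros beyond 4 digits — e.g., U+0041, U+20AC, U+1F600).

Answer: U+0711 U+005A U+15787 U+008B

Derivation:
Byte[0]=DC: 2-byte lead, need 1 cont bytes. acc=0x1C
Byte[1]=91: continuation. acc=(acc<<6)|0x11=0x711
Completed: cp=U+0711 (starts at byte 0)
Byte[2]=5A: 1-byte ASCII. cp=U+005A
Byte[3]=F0: 4-byte lead, need 3 cont bytes. acc=0x0
Byte[4]=95: continuation. acc=(acc<<6)|0x15=0x15
Byte[5]=9E: continuation. acc=(acc<<6)|0x1E=0x55E
Byte[6]=87: continuation. acc=(acc<<6)|0x07=0x15787
Completed: cp=U+15787 (starts at byte 3)
Byte[7]=C2: 2-byte lead, need 1 cont bytes. acc=0x2
Byte[8]=8B: continuation. acc=(acc<<6)|0x0B=0x8B
Completed: cp=U+008B (starts at byte 7)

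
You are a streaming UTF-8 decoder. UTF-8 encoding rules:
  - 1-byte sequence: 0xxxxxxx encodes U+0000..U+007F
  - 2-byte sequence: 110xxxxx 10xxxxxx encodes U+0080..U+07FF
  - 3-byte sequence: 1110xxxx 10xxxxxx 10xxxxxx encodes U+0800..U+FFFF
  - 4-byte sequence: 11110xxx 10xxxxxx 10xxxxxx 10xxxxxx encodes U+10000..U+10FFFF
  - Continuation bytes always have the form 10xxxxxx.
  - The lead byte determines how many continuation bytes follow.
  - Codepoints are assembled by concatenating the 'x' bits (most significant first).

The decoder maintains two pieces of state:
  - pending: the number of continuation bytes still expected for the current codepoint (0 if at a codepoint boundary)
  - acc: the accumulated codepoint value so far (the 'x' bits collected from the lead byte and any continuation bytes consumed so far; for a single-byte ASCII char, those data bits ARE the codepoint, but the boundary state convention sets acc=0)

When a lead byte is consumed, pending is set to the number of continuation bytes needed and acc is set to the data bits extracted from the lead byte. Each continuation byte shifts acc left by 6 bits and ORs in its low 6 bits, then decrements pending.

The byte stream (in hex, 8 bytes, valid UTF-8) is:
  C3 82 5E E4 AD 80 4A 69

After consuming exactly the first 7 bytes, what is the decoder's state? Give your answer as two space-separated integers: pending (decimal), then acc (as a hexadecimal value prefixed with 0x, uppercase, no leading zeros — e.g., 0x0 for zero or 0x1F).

Answer: 0 0x0

Derivation:
Byte[0]=C3: 2-byte lead. pending=1, acc=0x3
Byte[1]=82: continuation. acc=(acc<<6)|0x02=0xC2, pending=0
Byte[2]=5E: 1-byte. pending=0, acc=0x0
Byte[3]=E4: 3-byte lead. pending=2, acc=0x4
Byte[4]=AD: continuation. acc=(acc<<6)|0x2D=0x12D, pending=1
Byte[5]=80: continuation. acc=(acc<<6)|0x00=0x4B40, pending=0
Byte[6]=4A: 1-byte. pending=0, acc=0x0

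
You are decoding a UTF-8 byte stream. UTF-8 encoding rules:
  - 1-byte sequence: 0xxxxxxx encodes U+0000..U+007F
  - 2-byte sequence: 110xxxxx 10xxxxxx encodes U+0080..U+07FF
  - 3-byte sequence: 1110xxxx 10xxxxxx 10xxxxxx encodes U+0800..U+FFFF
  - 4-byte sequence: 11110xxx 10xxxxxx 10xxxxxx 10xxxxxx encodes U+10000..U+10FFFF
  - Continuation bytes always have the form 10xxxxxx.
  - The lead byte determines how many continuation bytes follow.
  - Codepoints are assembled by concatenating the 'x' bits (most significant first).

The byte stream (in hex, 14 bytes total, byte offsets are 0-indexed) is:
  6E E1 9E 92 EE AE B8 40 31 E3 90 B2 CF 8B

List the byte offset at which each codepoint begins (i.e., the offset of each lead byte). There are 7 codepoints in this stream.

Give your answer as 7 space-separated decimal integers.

Byte[0]=6E: 1-byte ASCII. cp=U+006E
Byte[1]=E1: 3-byte lead, need 2 cont bytes. acc=0x1
Byte[2]=9E: continuation. acc=(acc<<6)|0x1E=0x5E
Byte[3]=92: continuation. acc=(acc<<6)|0x12=0x1792
Completed: cp=U+1792 (starts at byte 1)
Byte[4]=EE: 3-byte lead, need 2 cont bytes. acc=0xE
Byte[5]=AE: continuation. acc=(acc<<6)|0x2E=0x3AE
Byte[6]=B8: continuation. acc=(acc<<6)|0x38=0xEBB8
Completed: cp=U+EBB8 (starts at byte 4)
Byte[7]=40: 1-byte ASCII. cp=U+0040
Byte[8]=31: 1-byte ASCII. cp=U+0031
Byte[9]=E3: 3-byte lead, need 2 cont bytes. acc=0x3
Byte[10]=90: continuation. acc=(acc<<6)|0x10=0xD0
Byte[11]=B2: continuation. acc=(acc<<6)|0x32=0x3432
Completed: cp=U+3432 (starts at byte 9)
Byte[12]=CF: 2-byte lead, need 1 cont bytes. acc=0xF
Byte[13]=8B: continuation. acc=(acc<<6)|0x0B=0x3CB
Completed: cp=U+03CB (starts at byte 12)

Answer: 0 1 4 7 8 9 12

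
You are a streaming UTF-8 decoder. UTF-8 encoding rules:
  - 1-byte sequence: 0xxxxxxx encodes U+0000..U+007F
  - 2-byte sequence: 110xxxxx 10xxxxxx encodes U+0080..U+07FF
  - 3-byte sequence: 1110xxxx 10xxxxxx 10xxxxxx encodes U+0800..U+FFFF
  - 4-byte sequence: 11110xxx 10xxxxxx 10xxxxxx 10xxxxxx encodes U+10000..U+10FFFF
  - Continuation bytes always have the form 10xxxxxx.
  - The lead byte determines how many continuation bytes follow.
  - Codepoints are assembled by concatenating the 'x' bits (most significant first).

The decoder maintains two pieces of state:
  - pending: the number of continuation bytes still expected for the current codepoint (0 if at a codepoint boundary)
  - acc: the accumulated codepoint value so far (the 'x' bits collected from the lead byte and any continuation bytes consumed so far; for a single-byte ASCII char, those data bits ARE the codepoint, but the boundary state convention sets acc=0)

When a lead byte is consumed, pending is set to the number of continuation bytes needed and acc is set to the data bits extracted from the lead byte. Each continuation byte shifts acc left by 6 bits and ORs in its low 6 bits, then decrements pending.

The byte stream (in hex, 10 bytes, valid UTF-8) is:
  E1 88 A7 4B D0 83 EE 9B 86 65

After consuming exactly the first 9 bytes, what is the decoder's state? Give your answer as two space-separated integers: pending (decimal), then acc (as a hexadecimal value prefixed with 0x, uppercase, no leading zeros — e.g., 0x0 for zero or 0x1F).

Answer: 0 0xE6C6

Derivation:
Byte[0]=E1: 3-byte lead. pending=2, acc=0x1
Byte[1]=88: continuation. acc=(acc<<6)|0x08=0x48, pending=1
Byte[2]=A7: continuation. acc=(acc<<6)|0x27=0x1227, pending=0
Byte[3]=4B: 1-byte. pending=0, acc=0x0
Byte[4]=D0: 2-byte lead. pending=1, acc=0x10
Byte[5]=83: continuation. acc=(acc<<6)|0x03=0x403, pending=0
Byte[6]=EE: 3-byte lead. pending=2, acc=0xE
Byte[7]=9B: continuation. acc=(acc<<6)|0x1B=0x39B, pending=1
Byte[8]=86: continuation. acc=(acc<<6)|0x06=0xE6C6, pending=0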